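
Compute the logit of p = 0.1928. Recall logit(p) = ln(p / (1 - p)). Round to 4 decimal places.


The odds are p/(1-p) = 0.1928 / 0.8072 = 0.2389.
logit(p) = ln(0.2389) = -1.4319.

-1.4319


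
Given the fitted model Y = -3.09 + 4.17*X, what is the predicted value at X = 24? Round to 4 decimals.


Predicted value:
Y = -3.09 + (4.17)(24) = -3.09 + 100.0800 = 96.9900.

96.9900


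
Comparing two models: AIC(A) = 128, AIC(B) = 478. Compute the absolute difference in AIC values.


Compute |128 - 478| = 350.
Model A has the smaller AIC.

350


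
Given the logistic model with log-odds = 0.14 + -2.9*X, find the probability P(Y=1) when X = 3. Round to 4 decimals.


z = 0.14 + -2.9 * 3 = -8.5600.
Sigmoid: P = 1 / (1 + exp(8.5600)) = 0.0002.

0.0002


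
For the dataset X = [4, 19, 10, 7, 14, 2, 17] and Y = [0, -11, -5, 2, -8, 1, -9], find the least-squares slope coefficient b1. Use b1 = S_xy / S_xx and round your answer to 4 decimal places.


The sample means are xbar = 10.4286 and ybar = -4.2857.
Compute S_xx = 253.7143 and S_xy = -195.1429.
Slope b1 = S_xy / S_xx = -195.1429 / 253.7143 = -0.7691.

-0.7691


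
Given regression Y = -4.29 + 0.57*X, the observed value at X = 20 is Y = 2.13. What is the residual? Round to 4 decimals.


Compute yhat = -4.29 + (0.57)(20) = 7.1100.
Residual = actual - predicted = 2.13 - 7.1100 = -4.9800.

-4.9800


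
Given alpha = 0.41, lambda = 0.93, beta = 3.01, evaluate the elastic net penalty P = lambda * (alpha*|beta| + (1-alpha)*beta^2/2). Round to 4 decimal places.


Compute:
L1 = 0.41 * 3.01 = 1.2341.
L2 = 0.59 * 3.01^2 / 2 = 2.6727.
Penalty = 0.93 * (1.2341 + 2.6727) = 3.6334.

3.6334


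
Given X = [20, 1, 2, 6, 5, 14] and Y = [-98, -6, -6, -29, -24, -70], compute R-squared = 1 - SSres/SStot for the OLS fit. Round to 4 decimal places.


Fit the OLS line: b0 = 1.1091, b1 = -4.9928.
SSres = 14.8189.
SStot = 6944.8333.
R^2 = 1 - 14.8189/6944.8333 = 0.9979.

0.9979


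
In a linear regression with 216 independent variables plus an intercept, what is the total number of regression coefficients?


Each predictor gets one coefficient, plus one intercept.
Total parameters = 216 + 1 = 217.

217


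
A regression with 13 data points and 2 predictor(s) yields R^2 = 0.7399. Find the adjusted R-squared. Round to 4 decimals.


Adjusted R^2 = 1 - (1 - R^2) * (n-1)/(n-p-1).
(1 - R^2) = 0.2601.
(n-1)/(n-p-1) = 12/10.
(1 - R^2) * (n-1) = 0.2601 * 12 = 3.1212.
Divide by (n-p-1): 3.1212 / 10 = 0.3121.
Adj R^2 = 1 - 0.3121 = 0.6879.

0.6879


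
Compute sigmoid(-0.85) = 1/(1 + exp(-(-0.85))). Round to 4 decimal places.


Compute exp(0.8500) = 2.3396.
Sigmoid = 1 / (1 + 2.3396) = 1 / 3.3396 = 0.2994.

0.2994


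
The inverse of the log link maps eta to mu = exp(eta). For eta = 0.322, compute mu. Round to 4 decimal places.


The inverse log link gives:
mu = exp(0.322) = 1.3799.

1.3799


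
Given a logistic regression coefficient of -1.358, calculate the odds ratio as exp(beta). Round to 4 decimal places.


Odds ratio = exp(beta) = exp(-1.358).
= 0.2572.

0.2572


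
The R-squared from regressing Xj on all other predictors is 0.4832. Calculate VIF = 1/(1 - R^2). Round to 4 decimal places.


Using VIF = 1/(1 - R^2_j):
1 - 0.4832 = 0.5168.
VIF = 1.9350.

1.9350


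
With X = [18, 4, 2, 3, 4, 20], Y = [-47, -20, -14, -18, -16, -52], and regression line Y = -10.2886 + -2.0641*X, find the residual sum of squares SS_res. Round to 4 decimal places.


Compute predicted values, then residuals = yi - yhat_i.
Residuals: [0.4424, -1.4550, 0.4168, -1.5191, 2.5450, -0.4294].
SSres = sum(residual^2) = 11.4555.

11.4555


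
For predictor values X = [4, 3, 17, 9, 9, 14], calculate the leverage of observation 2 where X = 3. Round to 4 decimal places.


Compute xbar = 9.3333 with n = 6 observations.
SXX = 149.3333.
Leverage = 1/6 + (3 - 9.3333)^2/149.3333 = 0.4353.

0.4353


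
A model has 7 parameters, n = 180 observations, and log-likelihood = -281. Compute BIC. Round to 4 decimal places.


k * ln(n) = 7 * ln(180) = 7 * 5.192957 = 36.350699.
-2 * loglik = -2 * (-281) = 562.
BIC = 36.350699 + 562 = 598.350699, which rounds to 598.3507.

598.3507


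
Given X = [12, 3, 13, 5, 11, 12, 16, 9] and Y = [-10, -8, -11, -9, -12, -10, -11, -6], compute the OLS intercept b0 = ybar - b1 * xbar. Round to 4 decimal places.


Compute b1 = -0.2667 from the OLS formula.
With xbar = 10.1250 and ybar = -9.6250, the intercept is:
b0 = -9.6250 - -0.2667 * 10.1250 = -6.9243.

-6.9243


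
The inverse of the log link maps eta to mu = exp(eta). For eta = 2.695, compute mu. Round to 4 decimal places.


Apply the inverse link:
mu = e^2.695 = 14.8055.

14.8055


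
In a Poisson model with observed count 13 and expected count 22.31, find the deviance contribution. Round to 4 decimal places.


First: ln(13/22.31) = -0.540086.
Then: 13 * -0.540086 = -7.021118.
y - mu = 13 - 22.31 = -9.31.
D = 2(-7.021118 - -9.31) = 4.577764, which rounds to 4.5778.

4.5778


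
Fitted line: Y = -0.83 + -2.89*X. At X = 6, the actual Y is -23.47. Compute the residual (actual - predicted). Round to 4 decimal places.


Fitted value at X = 6 is yhat = -0.83 + -2.89*6 = -18.1700.
Residual = -23.47 - -18.1700 = -5.3000.

-5.3000


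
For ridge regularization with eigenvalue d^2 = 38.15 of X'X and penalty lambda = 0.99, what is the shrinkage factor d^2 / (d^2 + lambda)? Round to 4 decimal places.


Denominator = d^2 + lambda = 38.15 + 0.99 = 39.1400.
Shrinkage = 38.15 / 39.1400 = 0.9747.

0.9747


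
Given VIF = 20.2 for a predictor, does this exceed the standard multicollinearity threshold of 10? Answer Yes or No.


The threshold is 10.
VIF = 20.2 is >= 10.
Multicollinearity indication: Yes.

Yes


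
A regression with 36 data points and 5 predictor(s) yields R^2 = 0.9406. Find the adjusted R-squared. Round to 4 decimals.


Plug in: Adj R^2 = 1 - (1 - 0.9406) * 35/30.
= 1 - 0.0594 * 35/30
= 1 - 2.0790 / 30
= 1 - 0.0693 = 0.9307.

0.9307


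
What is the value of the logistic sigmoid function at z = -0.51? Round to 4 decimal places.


First, exp(0.5100) = 1.6653.
Then sigma(z) = 1/(1 + 1.6653) = 0.3752.

0.3752


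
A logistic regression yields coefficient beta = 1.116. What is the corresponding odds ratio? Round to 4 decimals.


exp(1.116) = 3.0526.
So the odds ratio is 3.0526.

3.0526


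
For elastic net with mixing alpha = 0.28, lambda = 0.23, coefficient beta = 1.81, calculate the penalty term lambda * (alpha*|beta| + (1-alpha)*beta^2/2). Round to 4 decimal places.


L1 component = 0.28 * |1.81| = 0.5068.
L2 component = 0.72 * 1.81^2 / 2 = 1.1794.
Penalty = 0.23 * (0.5068 + 1.1794) = 0.23 * 1.6862 = 0.3878.

0.3878


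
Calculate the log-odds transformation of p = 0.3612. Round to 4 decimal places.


Compute the odds: 0.3612/0.6388 = 0.5654.
Take the natural log: ln(0.5654) = -0.5702.

-0.5702


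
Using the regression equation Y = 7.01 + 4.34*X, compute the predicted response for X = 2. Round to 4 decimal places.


Plug X = 2 into Y = 7.01 + 4.34*X:
Y = 7.01 + 8.6800 = 15.6900.

15.6900


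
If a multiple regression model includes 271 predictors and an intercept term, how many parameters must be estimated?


Total coefficients = number of predictors + 1 (for the intercept).
= 271 + 1 = 272.

272


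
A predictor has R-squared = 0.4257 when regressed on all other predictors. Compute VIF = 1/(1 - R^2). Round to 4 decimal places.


Using VIF = 1/(1 - R^2_j):
1 - 0.4257 = 0.5743.
VIF = 1.7413.

1.7413


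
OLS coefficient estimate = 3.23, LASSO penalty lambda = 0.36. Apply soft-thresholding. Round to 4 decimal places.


|beta_OLS| = 3.23.
lambda = 0.36.
Since |beta| > lambda, coefficient = sign(beta)*(|beta| - lambda) = 2.8700.
Result = 2.8700.

2.8700


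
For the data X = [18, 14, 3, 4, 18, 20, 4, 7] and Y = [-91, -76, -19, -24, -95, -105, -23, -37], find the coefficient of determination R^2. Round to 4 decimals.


After computing the OLS fit (b0=-3.2691, b1=-5.0437):
SSres = 18.8005, SStot = 9329.5000.
R^2 = 1 - 18.8005/9329.5000 = 0.9980.

0.9980


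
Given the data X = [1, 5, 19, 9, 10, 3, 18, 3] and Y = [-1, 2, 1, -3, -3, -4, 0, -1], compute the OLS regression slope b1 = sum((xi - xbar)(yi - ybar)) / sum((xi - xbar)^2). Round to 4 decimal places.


The sample means are xbar = 8.5000 and ybar = -1.1250.
Compute S_xx = 332.0000 and S_xy = 32.5000.
Slope b1 = S_xy / S_xx = 32.5000 / 332.0000 = 0.0979.

0.0979


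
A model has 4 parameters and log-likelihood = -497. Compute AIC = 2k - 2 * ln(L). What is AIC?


AIC = 2k - 2*loglik = 2(4) - 2(-497).
= 8 + 994 = 1002.

1002


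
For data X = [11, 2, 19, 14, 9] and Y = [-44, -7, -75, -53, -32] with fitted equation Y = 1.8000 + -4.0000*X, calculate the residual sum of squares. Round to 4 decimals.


For each point, residual = actual - predicted.
Residuals: [-1.8000, -0.8000, -0.8000, 1.2000, 2.2000].
Sum of squared residuals = 10.8000.

10.8000


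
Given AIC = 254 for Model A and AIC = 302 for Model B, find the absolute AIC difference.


Absolute difference = |254 - 302| = 48.
The model with lower AIC (A) is preferred.

48


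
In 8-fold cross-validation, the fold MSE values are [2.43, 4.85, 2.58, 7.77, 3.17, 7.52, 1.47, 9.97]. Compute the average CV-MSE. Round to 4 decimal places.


Add all fold MSEs: 39.7600.
Divide by k = 8: 39.7600/8 = 4.9700.

4.9700


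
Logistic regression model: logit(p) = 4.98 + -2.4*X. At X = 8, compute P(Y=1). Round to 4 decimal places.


Compute z = 4.98 + (-2.4)(8) = -14.2200.
exp(-z) = 1498537.2146.
P = 1/(1 + 1498537.2146) = 0.0000.

0.0000


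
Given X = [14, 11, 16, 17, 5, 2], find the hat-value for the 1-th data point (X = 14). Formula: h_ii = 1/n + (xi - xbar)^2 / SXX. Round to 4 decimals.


n = 6, xbar = 10.8333.
SXX = sum((xi - xbar)^2) = 186.8333.
h = 1/6 + (14 - 10.8333)^2 / 186.8333 = 0.2203.

0.2203


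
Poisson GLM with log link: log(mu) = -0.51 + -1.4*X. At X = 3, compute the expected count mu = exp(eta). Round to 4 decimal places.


Compute eta = -0.51 + -1.4 * 3 = -4.7100.
Apply inverse link: mu = e^-4.7100 = 0.0090.

0.0090


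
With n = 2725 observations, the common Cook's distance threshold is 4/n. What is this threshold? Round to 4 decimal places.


Cook's distance cutoff = 4/n = 4/2725.
= 0.0015.

0.0015


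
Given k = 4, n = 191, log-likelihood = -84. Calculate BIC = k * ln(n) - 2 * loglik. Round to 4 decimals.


Compute k*ln(n) = 4*ln(191) = 4*5.252273 = 21.009092.
Then -2*loglik = 168.
BIC = 21.009092 + 168 = 189.009092, which rounds to 189.0091.

189.0091


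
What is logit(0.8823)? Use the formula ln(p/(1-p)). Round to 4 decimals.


1 - p = 0.1177.
p/(1-p) = 7.4962.
logit = ln(7.4962) = 2.0144.

2.0144


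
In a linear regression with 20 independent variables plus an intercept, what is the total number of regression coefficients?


Including the intercept, the model has 20 predictor coefficients + 1 intercept.
Total = 21.

21


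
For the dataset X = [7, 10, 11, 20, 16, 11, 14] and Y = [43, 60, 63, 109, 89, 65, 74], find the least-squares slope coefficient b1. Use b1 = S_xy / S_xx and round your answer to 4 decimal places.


Calculate xbar = 12.7143, ybar = 71.8571.
S_xx = 111.4286, S_xy = 553.7143.
Using b1 = S_xy / S_xx = 553.7143 / 111.4286, we get b1 = 4.9692.

4.9692


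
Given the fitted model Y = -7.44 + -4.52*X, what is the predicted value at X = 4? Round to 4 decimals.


Substitute X = 4 into the equation:
Y = -7.44 + -4.52 * 4 = -7.44 + -18.0800 = -25.5200.

-25.5200


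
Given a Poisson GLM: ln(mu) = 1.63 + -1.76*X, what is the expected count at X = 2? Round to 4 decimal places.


Linear predictor: eta = 1.63 + (-1.76)(2) = -1.8900.
Expected count: mu = exp(-1.8900) = 0.1511.

0.1511


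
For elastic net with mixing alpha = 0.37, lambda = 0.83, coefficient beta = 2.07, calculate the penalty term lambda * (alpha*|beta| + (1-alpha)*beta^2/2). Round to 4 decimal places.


alpha * |beta| = 0.37 * 2.07 = 0.7659.
(1-alpha) * beta^2/2 = 0.63 * 4.2849/2 = 1.3497.
Total = 0.83 * (0.7659 + 1.3497) = 1.7560.

1.7560


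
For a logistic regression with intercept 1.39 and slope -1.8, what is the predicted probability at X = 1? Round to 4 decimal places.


Linear predictor: z = 1.39 + -1.8 * 1 = -0.4100.
P = 1/(1 + exp(0.4100)) = 1/(1 + 1.5068) = 0.3989.

0.3989


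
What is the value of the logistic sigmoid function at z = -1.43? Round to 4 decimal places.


First, exp(1.4300) = 4.1787.
Then sigma(z) = 1/(1 + 4.1787) = 0.1931.

0.1931


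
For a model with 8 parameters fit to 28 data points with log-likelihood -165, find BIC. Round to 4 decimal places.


k * ln(n) = 8 * ln(28) = 8 * 3.332205 = 26.657640.
-2 * loglik = -2 * (-165) = 330.
BIC = 26.657640 + 330 = 356.657640, which rounds to 356.6576.

356.6576


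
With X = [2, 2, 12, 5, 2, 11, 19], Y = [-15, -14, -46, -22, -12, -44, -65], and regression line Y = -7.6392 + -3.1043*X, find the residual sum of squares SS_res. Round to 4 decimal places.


For each point, residual = actual - predicted.
Residuals: [-1.1522, -0.1522, -1.1092, 1.1607, 1.8478, -2.2135, 1.6209].
Sum of squared residuals = 14.8695.

14.8695


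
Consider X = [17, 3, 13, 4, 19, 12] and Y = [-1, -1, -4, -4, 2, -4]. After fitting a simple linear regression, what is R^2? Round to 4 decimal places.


After computing the OLS fit (b0=-3.9816, b1=0.1748):
SSres = 23.3558, SStot = 30.0000.
R^2 = 1 - 23.3558/30.0000 = 0.2215.

0.2215


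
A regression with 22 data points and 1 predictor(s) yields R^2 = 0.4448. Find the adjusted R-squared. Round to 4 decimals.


Plug in: Adj R^2 = 1 - (1 - 0.4448) * 21/20.
= 1 - 0.5552 * 21/20
= 1 - 11.6592 / 20
= 1 - 0.5830 = 0.4170.

0.4170


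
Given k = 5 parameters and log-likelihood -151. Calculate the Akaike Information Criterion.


AIC = 2k - 2*loglik = 2(5) - 2(-151).
= 10 + 302 = 312.

312


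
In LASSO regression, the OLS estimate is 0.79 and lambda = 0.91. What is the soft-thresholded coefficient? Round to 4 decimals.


|beta_OLS| = 0.79.
lambda = 0.91.
Since |beta| <= lambda, the coefficient is set to 0.
Result = 0.0000.

0.0000


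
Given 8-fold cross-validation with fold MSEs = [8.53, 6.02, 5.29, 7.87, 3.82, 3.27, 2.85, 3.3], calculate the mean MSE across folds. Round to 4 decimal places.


Add all fold MSEs: 40.9500.
Divide by k = 8: 40.9500/8 = 5.1188.

5.1188


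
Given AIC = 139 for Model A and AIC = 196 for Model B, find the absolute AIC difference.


Compute |139 - 196| = 57.
Model A has the smaller AIC.

57


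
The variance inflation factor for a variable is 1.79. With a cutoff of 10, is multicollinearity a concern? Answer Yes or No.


Compare VIF = 1.79 to the threshold of 10.
1.79 < 10, so the answer is No.

No


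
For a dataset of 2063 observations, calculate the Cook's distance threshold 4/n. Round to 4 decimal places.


Using the rule of thumb:
Threshold = 4 / 2063 = 0.0019.

0.0019


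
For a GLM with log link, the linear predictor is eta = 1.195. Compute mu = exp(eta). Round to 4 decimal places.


Apply the inverse link:
mu = e^1.195 = 3.3036.

3.3036


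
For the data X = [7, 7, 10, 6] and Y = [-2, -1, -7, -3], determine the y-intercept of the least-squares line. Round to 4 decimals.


Compute b1 = -1.2778 from the OLS formula.
With xbar = 7.5000 and ybar = -3.2500, the intercept is:
b0 = -3.2500 - -1.2778 * 7.5000 = 6.3333.

6.3333


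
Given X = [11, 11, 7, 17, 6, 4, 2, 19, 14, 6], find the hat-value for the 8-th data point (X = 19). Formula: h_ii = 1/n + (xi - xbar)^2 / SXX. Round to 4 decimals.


n = 10, xbar = 9.7000.
SXX = sum((xi - xbar)^2) = 288.1000.
h = 1/10 + (19 - 9.7000)^2 / 288.1000 = 0.4002.

0.4002


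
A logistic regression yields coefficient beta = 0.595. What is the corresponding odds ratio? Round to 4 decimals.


exp(0.595) = 1.8130.
So the odds ratio is 1.8130.

1.8130


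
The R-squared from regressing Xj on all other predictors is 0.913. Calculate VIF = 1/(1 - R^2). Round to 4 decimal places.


VIF = 1 / (1 - 0.913).
= 1 / 0.087 = 11.4943.

11.4943


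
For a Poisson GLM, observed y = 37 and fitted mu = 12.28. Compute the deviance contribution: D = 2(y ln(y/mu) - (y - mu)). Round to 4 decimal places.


Compute y*ln(y/mu) = 37*ln(37/12.28) = 37*1.102946 = 40.809002.
y - mu = 24.72.
D = 2*(40.809002 - (24.72)) = 32.178004, which rounds to 32.1780.

32.1780


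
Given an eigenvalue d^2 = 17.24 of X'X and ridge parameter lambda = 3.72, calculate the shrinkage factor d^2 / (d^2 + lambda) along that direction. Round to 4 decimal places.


Denominator = d^2 + lambda = 17.24 + 3.72 = 20.9600.
Shrinkage = 17.24 / 20.9600 = 0.8225.

0.8225


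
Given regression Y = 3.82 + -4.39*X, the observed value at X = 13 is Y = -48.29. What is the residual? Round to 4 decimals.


Predicted = 3.82 + -4.39 * 13 = -53.2500.
Residual = -48.29 - -53.2500 = 4.9600.

4.9600


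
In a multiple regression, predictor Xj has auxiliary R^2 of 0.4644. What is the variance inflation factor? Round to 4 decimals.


VIF = 1 / (1 - 0.4644).
= 1 / 0.5356 = 1.8671.

1.8671


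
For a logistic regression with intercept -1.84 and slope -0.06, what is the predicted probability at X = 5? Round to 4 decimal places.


z = -1.84 + -0.06 * 5 = -2.1400.
Sigmoid: P = 1 / (1 + exp(2.1400)) = 0.1053.

0.1053


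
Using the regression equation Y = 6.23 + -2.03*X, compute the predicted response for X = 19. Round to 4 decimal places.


Substitute X = 19 into the equation:
Y = 6.23 + -2.03 * 19 = 6.23 + -38.5700 = -32.3400.

-32.3400


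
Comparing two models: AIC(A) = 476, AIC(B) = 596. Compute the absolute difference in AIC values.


|AIC_A - AIC_B| = |476 - 596| = 120.
Model A is preferred (lower AIC).

120


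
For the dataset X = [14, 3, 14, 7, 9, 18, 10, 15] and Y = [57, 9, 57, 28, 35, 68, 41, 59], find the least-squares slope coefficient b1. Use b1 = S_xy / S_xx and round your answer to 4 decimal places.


The sample means are xbar = 11.2500 and ybar = 44.2500.
Compute S_xx = 167.5000 and S_xy = 670.5000.
Slope b1 = S_xy / S_xx = 670.5000 / 167.5000 = 4.0030.

4.0030


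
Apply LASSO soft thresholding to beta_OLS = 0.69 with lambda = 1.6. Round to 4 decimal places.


Check: |0.69| = 0.69 vs lambda = 1.6.
Since |beta| <= lambda, the coefficient is set to 0.
Soft-thresholded coefficient = 0.0000.

0.0000


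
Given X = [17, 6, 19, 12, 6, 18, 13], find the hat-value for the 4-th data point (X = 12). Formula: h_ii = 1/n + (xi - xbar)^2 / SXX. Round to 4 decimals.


Mean of X: xbar = 13.0000.
SXX = 176.0000.
For X = 12: h = 1/7 + (12 - 13.0000)^2/176.0000 = 0.1485.

0.1485


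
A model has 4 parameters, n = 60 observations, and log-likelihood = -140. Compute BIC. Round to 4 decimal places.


ln(60) = 4.094345.
k * ln(n) = 4 * 4.094345 = 16.377380.
-2L = 280.
BIC = 16.377380 + 280 = 296.377380, which rounds to 296.3774.

296.3774


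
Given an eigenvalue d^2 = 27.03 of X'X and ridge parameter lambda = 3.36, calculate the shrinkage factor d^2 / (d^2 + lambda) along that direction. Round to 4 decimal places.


d^2 + lambda = 27.03 + 3.36 = 30.3900.
Shrinkage factor = 27.03/30.3900 = 0.8894.

0.8894


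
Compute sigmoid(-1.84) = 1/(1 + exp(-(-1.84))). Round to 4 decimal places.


exp(1.8400) = 6.2965.
1 + exp(-z) = 7.2965.
sigmoid = 1/7.2965 = 0.1371.

0.1371


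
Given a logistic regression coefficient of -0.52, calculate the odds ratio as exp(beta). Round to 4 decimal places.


Odds ratio = exp(beta) = exp(-0.52).
= 0.5945.

0.5945


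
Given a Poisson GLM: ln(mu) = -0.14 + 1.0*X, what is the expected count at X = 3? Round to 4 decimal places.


eta = -0.14 + 1.0 * 3 = 2.8600.
mu = exp(2.8600) = 17.4615.

17.4615


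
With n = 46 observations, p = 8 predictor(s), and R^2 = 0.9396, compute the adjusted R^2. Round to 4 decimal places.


Plug in: Adj R^2 = 1 - (1 - 0.9396) * 45/37.
= 1 - 0.0604 * 45/37
= 1 - 2.7180 / 37
= 1 - 0.0735 = 0.9265.

0.9265


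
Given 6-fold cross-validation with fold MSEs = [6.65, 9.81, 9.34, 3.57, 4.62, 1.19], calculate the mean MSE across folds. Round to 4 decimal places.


Add all fold MSEs: 35.1800.
Divide by k = 6: 35.1800/6 = 5.8633.

5.8633


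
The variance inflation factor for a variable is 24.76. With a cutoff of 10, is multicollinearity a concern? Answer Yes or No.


Check: VIF = 24.76 vs threshold = 10.
Since 24.76 >= 10, the answer is Yes.

Yes


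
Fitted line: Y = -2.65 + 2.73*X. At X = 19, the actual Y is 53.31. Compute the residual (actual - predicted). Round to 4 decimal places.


Fitted value at X = 19 is yhat = -2.65 + 2.73*19 = 49.2200.
Residual = 53.31 - 49.2200 = 4.0900.

4.0900


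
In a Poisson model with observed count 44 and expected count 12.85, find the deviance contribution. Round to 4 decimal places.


y/mu = 44/12.85 = 3.424125 (approx.), and ln(44/12.85) = 1.230846.
y * ln(y/mu) = 44 * 1.230846 = 54.157224.
y - mu = 31.15.
D = 2 * (54.157224 - 31.15) = 46.014448, which rounds to 46.0144.

46.0144


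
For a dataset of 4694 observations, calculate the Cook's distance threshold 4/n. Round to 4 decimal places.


Using the rule of thumb:
Threshold = 4 / 4694 = 0.0009.

0.0009


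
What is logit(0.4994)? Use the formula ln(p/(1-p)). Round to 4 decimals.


1 - p = 0.5006.
p/(1-p) = 0.9976.
logit = ln(0.9976) = -0.0024.

-0.0024


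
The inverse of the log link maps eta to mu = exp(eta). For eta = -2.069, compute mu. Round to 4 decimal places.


mu = exp(eta) = exp(-2.069).
= 0.1263.

0.1263


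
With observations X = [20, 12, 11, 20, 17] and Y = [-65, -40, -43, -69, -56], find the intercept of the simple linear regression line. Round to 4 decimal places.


Compute b1 = -2.9324 from the OLS formula.
With xbar = 16.0000 and ybar = -54.6000, the intercept is:
b0 = -54.6000 - -2.9324 * 16.0000 = -7.6811.

-7.6811


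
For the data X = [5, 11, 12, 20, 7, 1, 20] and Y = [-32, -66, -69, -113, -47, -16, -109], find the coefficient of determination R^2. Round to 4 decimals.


The fitted line is Y = -9.6897 + -5.0549*X.
SSres = 24.4796, SStot = 8069.7143.
R^2 = 1 - SSres/SStot = 0.9970.

0.9970


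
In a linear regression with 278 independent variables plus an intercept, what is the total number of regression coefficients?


Each predictor gets one coefficient, plus one intercept.
Total parameters = 278 + 1 = 279.

279


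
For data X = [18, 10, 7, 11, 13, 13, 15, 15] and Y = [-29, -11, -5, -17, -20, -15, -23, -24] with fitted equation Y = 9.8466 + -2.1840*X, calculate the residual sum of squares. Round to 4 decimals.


Predicted values from Y = 9.8466 + -2.1840*X.
Residuals: [0.4654, 0.9934, 0.4414, -2.8226, -1.4546, 3.5454, -0.0866, -1.0866].
SSres = 25.2393.

25.2393


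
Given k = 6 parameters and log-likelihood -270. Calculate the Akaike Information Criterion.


Compute:
2k = 2*6 = 12.
-2*loglik = -2*(-270) = 540.
AIC = 12 + 540 = 552.

552


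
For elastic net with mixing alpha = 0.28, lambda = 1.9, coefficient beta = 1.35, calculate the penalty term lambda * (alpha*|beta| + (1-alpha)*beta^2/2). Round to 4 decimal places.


Compute:
L1 = 0.28 * 1.35 = 0.3780.
L2 = 0.72 * 1.35^2 / 2 = 0.6561.
Penalty = 1.9 * (0.3780 + 0.6561) = 1.9648.

1.9648


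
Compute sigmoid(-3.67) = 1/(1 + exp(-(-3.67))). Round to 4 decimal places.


Compute exp(3.6700) = 39.2519.
Sigmoid = 1 / (1 + 39.2519) = 1 / 40.2519 = 0.0248.

0.0248


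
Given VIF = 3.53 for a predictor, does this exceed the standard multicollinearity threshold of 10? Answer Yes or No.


Check: VIF = 3.53 vs threshold = 10.
Since 3.53 < 10, the answer is No.

No


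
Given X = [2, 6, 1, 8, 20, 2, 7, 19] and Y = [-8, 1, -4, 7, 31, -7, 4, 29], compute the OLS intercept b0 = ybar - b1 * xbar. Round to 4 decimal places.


Compute b1 = 2.0374 from the OLS formula.
With xbar = 8.1250 and ybar = 6.6250, the intercept is:
b0 = 6.6250 - 2.0374 * 8.1250 = -9.9290.

-9.9290


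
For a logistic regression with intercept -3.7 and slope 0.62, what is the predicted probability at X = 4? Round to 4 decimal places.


Compute z = -3.7 + (0.62)(4) = -1.2200.
exp(-z) = 3.3872.
P = 1/(1 + 3.3872) = 0.2279.

0.2279


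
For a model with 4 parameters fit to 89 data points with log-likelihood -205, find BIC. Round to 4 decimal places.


ln(89) = 4.488636.
k * ln(n) = 4 * 4.488636 = 17.954544.
-2L = 410.
BIC = 17.954544 + 410 = 427.954544, which rounds to 427.9545.

427.9545


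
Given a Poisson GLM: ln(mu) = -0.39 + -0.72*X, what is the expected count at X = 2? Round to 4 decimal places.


Compute eta = -0.39 + -0.72 * 2 = -1.8300.
Apply inverse link: mu = e^-1.8300 = 0.1604.

0.1604


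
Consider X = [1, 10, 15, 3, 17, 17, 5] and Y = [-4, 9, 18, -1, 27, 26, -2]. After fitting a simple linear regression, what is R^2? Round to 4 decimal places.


The fitted line is Y = -8.2997 + 1.9279*X.
SSres = 38.5582, SStot = 1069.7143.
R^2 = 1 - SSres/SStot = 0.9640.

0.9640


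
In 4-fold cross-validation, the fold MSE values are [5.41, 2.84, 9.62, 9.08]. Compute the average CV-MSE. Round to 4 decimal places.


Total MSE across folds = 26.9500.
CV-MSE = 26.9500/4 = 6.7375.

6.7375


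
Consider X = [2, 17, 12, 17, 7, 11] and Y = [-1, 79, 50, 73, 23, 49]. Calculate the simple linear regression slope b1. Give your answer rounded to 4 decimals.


First compute the means: xbar = 11.0000, ybar = 45.5000.
Then S_xx = sum((xi - xbar)^2) = 170.0000.
S_xy = sum((xi - xbar)(yi - ybar)) = 879.0000.
b1 = S_xy / S_xx = 879.0000 / 170.0000 = 5.1706.

5.1706


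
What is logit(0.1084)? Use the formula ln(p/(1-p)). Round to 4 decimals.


1 - p = 0.8916.
p/(1-p) = 0.1216.
logit = ln(0.1216) = -2.1072.

-2.1072


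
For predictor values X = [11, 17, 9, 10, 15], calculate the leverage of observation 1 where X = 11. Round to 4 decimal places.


Compute xbar = 12.4000 with n = 5 observations.
SXX = 47.2000.
Leverage = 1/5 + (11 - 12.4000)^2/47.2000 = 0.2415.

0.2415


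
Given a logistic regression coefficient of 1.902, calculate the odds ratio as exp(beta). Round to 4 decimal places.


The odds ratio is computed as:
OR = e^(1.902) = 6.6993.

6.6993


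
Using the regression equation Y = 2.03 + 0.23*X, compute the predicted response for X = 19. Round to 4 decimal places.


Predicted value:
Y = 2.03 + (0.23)(19) = 2.03 + 4.3700 = 6.4000.

6.4000


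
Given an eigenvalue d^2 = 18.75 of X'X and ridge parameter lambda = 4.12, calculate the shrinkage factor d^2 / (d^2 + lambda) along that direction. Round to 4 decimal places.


Compute the denominator: 18.75 + 4.12 = 22.8700.
Shrinkage factor = 18.75 / 22.8700 = 0.8199.

0.8199


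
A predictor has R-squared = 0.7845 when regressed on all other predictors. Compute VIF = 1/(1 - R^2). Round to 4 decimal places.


Using VIF = 1/(1 - R^2_j):
1 - 0.7845 = 0.2155.
VIF = 4.6404.

4.6404


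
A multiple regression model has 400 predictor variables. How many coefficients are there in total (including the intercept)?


Including the intercept, the model has 400 predictor coefficients + 1 intercept.
Total = 401.

401


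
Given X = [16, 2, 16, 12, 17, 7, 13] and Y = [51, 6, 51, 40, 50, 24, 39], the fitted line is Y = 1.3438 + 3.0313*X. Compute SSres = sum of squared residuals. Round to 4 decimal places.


For each point, residual = actual - predicted.
Residuals: [1.1554, -1.4064, 1.1554, 2.2806, -2.8759, 1.4371, -1.7507].
Sum of squared residuals = 23.2500.

23.2500


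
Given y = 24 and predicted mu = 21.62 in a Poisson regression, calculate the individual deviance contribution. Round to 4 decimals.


y/mu = 24/21.62 = 1.110083 (approx.), and ln(24/21.62) = 0.104435.
y * ln(y/mu) = 24 * 0.104435 = 2.506440.
y - mu = 2.38.
D = 2 * (2.506440 - 2.38) = 0.252880, which rounds to 0.2529.

0.2529


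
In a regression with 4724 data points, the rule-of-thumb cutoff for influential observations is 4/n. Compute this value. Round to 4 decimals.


The threshold is 4/n.
4/4724 = 0.0008.

0.0008


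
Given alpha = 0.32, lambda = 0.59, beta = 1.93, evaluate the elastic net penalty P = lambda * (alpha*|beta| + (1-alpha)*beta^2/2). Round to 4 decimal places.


alpha * |beta| = 0.32 * 1.93 = 0.6176.
(1-alpha) * beta^2/2 = 0.68 * 3.7249/2 = 1.2665.
Total = 0.59 * (0.6176 + 1.2665) = 1.1116.

1.1116


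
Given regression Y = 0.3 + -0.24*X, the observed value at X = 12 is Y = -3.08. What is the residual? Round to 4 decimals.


Fitted value at X = 12 is yhat = 0.3 + -0.24*12 = -2.5800.
Residual = -3.08 - -2.5800 = -0.5000.

-0.5000


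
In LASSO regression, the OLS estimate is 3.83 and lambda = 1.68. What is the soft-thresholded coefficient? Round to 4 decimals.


|beta_OLS| = 3.83.
lambda = 1.68.
Since |beta| > lambda, coefficient = sign(beta)*(|beta| - lambda) = 2.1500.
Result = 2.1500.

2.1500


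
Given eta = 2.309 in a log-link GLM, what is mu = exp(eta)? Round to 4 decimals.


mu = exp(eta) = exp(2.309).
= 10.0644.

10.0644


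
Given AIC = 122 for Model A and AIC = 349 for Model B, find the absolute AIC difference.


|AIC_A - AIC_B| = |122 - 349| = 227.
Model A is preferred (lower AIC).

227


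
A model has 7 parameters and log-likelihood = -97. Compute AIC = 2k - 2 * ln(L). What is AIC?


Compute:
2k = 2*7 = 14.
-2*loglik = -2*(-97) = 194.
AIC = 14 + 194 = 208.

208


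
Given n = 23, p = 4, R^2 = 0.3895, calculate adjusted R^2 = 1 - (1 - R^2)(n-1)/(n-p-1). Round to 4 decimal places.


Plug in: Adj R^2 = 1 - (1 - 0.3895) * 22/18.
= 1 - 0.6105 * 22/18
= 1 - 13.4310 / 18
= 1 - 0.7462 = 0.2538.

0.2538


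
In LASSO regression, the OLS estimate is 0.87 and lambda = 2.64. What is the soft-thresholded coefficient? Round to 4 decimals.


Check: |0.87| = 0.87 vs lambda = 2.64.
Since |beta| <= lambda, the coefficient is set to 0.
Soft-thresholded coefficient = 0.0000.

0.0000


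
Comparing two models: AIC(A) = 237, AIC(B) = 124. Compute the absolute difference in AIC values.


|AIC_A - AIC_B| = |237 - 124| = 113.
Model B is preferred (lower AIC).

113


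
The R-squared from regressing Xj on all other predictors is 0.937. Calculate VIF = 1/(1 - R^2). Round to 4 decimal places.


Using VIF = 1/(1 - R^2_j):
1 - 0.937 = 0.063.
VIF = 15.8730.

15.8730


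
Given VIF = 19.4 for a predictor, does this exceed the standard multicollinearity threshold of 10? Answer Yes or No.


Compare VIF = 19.4 to the threshold of 10.
19.4 >= 10, so the answer is Yes.

Yes


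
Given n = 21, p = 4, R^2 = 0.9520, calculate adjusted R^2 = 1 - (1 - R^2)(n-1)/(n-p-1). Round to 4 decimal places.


Adjusted R^2 = 1 - (1 - R^2) * (n-1)/(n-p-1).
(1 - R^2) = 0.0480.
(n-1)/(n-p-1) = 20/16.
(1 - R^2) * (n-1) = 0.0480 * 20 = 0.9600.
Divide by (n-p-1): 0.9600 / 16 = 0.0600.
Adj R^2 = 1 - 0.0600 = 0.9400.

0.9400


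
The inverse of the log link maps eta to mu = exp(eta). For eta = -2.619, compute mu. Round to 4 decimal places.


Apply the inverse link:
mu = e^-2.619 = 0.0729.

0.0729


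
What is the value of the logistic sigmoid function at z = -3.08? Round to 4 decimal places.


exp(3.0800) = 21.7584.
1 + exp(-z) = 22.7584.
sigmoid = 1/22.7584 = 0.0439.

0.0439


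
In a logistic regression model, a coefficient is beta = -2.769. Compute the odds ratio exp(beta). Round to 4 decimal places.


exp(-2.769) = 0.0627.
So the odds ratio is 0.0627.

0.0627


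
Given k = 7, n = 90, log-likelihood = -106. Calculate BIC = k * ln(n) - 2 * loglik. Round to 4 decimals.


k * ln(n) = 7 * ln(90) = 7 * 4.499810 = 31.498670.
-2 * loglik = -2 * (-106) = 212.
BIC = 31.498670 + 212 = 243.498670, which rounds to 243.4987.

243.4987


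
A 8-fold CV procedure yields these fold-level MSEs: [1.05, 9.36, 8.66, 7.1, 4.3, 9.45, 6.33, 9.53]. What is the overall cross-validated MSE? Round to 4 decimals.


Add all fold MSEs: 55.7800.
Divide by k = 8: 55.7800/8 = 6.9725.

6.9725


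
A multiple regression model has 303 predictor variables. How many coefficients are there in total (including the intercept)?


Each predictor gets one coefficient, plus one intercept.
Total parameters = 303 + 1 = 304.

304


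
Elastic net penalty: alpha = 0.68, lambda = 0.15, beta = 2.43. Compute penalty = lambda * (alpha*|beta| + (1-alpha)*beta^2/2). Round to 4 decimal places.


Compute:
L1 = 0.68 * 2.43 = 1.6524.
L2 = 0.32 * 2.43^2 / 2 = 0.9448.
Penalty = 0.15 * (1.6524 + 0.9448) = 0.3896.

0.3896


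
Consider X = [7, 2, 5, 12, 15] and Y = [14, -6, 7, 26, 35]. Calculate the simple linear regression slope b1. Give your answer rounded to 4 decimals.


First compute the means: xbar = 8.2000, ybar = 15.2000.
Then S_xx = sum((xi - xbar)^2) = 110.8000.
S_xy = sum((xi - xbar)(yi - ybar)) = 334.8000.
b1 = S_xy / S_xx = 334.8000 / 110.8000 = 3.0217.

3.0217


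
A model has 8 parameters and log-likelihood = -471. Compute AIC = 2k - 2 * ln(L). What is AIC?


AIC = 2k - 2*loglik = 2(8) - 2(-471).
= 16 + 942 = 958.

958


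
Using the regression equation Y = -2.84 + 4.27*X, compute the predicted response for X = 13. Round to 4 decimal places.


Predicted value:
Y = -2.84 + (4.27)(13) = -2.84 + 55.5100 = 52.6700.

52.6700


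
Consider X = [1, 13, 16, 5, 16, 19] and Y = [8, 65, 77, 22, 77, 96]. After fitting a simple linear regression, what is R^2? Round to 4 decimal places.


After computing the OLS fit (b0=0.5902, b1=4.8780):
SSres = 29.0915, SStot = 6009.5000.
R^2 = 1 - 29.0915/6009.5000 = 0.9952.

0.9952


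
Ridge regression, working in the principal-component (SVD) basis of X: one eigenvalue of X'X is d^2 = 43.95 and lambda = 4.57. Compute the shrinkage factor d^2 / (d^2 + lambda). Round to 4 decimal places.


Denominator = d^2 + lambda = 43.95 + 4.57 = 48.5200.
Shrinkage = 43.95 / 48.5200 = 0.9058.

0.9058


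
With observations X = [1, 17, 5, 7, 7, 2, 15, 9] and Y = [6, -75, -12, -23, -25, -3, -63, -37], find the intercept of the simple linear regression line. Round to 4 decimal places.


First find the slope: b1 = -4.9455.
Means: xbar = 7.8750, ybar = -29.0000.
b0 = ybar - b1 * xbar = -29.0000 - -4.9455 * 7.8750 = 9.9455.

9.9455


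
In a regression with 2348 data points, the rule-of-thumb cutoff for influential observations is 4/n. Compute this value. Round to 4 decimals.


Using the rule of thumb:
Threshold = 4 / 2348 = 0.0017.

0.0017


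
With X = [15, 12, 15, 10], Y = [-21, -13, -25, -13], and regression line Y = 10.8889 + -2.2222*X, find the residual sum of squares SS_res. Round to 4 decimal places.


Compute predicted values, then residuals = yi - yhat_i.
Residuals: [1.4441, 2.7775, -2.5559, -1.6669].
SSres = sum(residual^2) = 19.1111.

19.1111


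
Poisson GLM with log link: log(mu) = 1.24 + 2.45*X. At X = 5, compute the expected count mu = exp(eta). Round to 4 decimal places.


Linear predictor: eta = 1.24 + (2.45)(5) = 13.4900.
Expected count: mu = exp(13.4900) = 722158.5557.

722158.5557


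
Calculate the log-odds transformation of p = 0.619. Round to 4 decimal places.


Compute the odds: 0.619/0.381 = 1.6247.
Take the natural log: ln(1.6247) = 0.4853.

0.4853


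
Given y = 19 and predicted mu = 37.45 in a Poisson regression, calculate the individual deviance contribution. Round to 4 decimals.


First: ln(19/37.45) = -0.678568.
Then: 19 * -0.678568 = -12.892792.
y - mu = 19 - 37.45 = -18.45.
D = 2(-12.892792 - -18.45) = 11.114416, which rounds to 11.1144.

11.1144


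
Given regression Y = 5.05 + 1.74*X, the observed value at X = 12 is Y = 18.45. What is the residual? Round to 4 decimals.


Fitted value at X = 12 is yhat = 5.05 + 1.74*12 = 25.9300.
Residual = 18.45 - 25.9300 = -7.4800.

-7.4800


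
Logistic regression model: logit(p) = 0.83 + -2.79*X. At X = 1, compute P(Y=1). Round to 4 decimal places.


Compute z = 0.83 + (-2.79)(1) = -1.9600.
exp(-z) = 7.0993.
P = 1/(1 + 7.0993) = 0.1235.

0.1235


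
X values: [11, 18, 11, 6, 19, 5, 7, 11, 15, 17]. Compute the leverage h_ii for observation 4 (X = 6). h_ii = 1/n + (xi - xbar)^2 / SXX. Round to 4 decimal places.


n = 10, xbar = 12.0000.
SXX = sum((xi - xbar)^2) = 232.0000.
h = 1/10 + (6 - 12.0000)^2 / 232.0000 = 0.2552.

0.2552


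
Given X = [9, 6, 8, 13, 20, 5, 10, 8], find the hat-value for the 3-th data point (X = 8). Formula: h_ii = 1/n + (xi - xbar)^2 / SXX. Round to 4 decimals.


Compute xbar = 9.8750 with n = 8 observations.
SXX = 158.8750.
Leverage = 1/8 + (8 - 9.8750)^2/158.8750 = 0.1471.

0.1471


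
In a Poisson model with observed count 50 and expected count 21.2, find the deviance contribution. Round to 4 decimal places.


Compute y*ln(y/mu) = 50*ln(50/21.2) = 50*0.858022 = 42.901100.
y - mu = 28.8.
D = 2*(42.901100 - (28.8)) = 28.202200, which rounds to 28.2022.

28.2022


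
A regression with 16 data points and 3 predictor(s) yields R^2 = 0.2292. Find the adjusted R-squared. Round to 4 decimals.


Adjusted R^2 = 1 - (1 - R^2) * (n-1)/(n-p-1).
(1 - R^2) = 0.7708.
(n-1)/(n-p-1) = 15/12.
(1 - R^2) * (n-1) = 0.7708 * 15 = 11.5620.
Divide by (n-p-1): 11.5620 / 12 = 0.9635.
Adj R^2 = 1 - 0.9635 = 0.0365.

0.0365


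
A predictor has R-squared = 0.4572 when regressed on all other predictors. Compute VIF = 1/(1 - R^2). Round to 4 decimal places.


Using VIF = 1/(1 - R^2_j):
1 - 0.4572 = 0.5428.
VIF = 1.8423.

1.8423


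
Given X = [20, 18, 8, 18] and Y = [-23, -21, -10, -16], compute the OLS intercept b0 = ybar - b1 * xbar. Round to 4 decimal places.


The slope is b1 = -0.9773.
Sample means are xbar = 16.0000 and ybar = -17.5000.
Intercept: b0 = -17.5000 - (-0.9773)(16.0000) = -1.8636.

-1.8636


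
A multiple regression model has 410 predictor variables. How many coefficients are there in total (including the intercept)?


Including the intercept, the model has 410 predictor coefficients + 1 intercept.
Total = 411.

411


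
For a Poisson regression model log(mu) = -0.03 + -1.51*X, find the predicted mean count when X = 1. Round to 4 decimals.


Compute eta = -0.03 + -1.51 * 1 = -1.5400.
Apply inverse link: mu = e^-1.5400 = 0.2144.

0.2144


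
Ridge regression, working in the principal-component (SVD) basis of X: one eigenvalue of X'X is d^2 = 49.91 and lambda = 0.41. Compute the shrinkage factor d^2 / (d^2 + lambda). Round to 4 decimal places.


Denominator = d^2 + lambda = 49.91 + 0.41 = 50.3200.
Shrinkage = 49.91 / 50.3200 = 0.9919.

0.9919


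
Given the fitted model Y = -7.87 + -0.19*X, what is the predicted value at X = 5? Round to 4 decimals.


Plug X = 5 into Y = -7.87 + -0.19*X:
Y = -7.87 + -0.9500 = -8.8200.

-8.8200


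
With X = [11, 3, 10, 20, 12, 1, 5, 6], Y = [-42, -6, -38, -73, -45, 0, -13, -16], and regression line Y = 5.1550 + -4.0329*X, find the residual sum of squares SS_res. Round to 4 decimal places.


Compute predicted values, then residuals = yi - yhat_i.
Residuals: [-2.7931, 0.9437, -2.8260, 2.5030, -1.7602, -1.1221, 2.0095, 3.0424].
SSres = sum(residual^2) = 40.5950.

40.5950


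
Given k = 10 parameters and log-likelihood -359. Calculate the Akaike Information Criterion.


Compute:
2k = 2*10 = 20.
-2*loglik = -2*(-359) = 718.
AIC = 20 + 718 = 738.

738


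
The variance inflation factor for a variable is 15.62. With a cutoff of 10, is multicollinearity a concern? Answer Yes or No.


The threshold is 10.
VIF = 15.62 is >= 10.
Multicollinearity indication: Yes.

Yes


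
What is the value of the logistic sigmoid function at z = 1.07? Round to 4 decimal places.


exp(-1.0700) = 0.3430.
1 + exp(-z) = 1.3430.
sigmoid = 1/1.3430 = 0.7446.

0.7446


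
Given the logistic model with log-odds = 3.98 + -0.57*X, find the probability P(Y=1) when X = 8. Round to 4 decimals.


Linear predictor: z = 3.98 + -0.57 * 8 = -0.5800.
P = 1/(1 + exp(0.5800)) = 1/(1 + 1.7860) = 0.3589.

0.3589
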